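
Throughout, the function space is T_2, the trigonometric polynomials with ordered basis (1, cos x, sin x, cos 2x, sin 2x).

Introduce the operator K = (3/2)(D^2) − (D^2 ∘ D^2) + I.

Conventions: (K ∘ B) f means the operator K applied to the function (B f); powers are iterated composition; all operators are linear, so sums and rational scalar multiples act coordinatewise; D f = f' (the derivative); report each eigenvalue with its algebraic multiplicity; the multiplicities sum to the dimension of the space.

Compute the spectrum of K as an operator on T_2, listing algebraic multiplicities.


image of 1: 1
image of cos x: -(3/2)cos x
image of sin x: -(3/2)sin x
image of cos 2x: -21cos 2x
image of sin 2x: -21sin 2x
the matrix is diagonal; its diagonal is (1, -3/2, -3/2, -21, -21)
for a triangular matrix the eigenvalues are the diagonal entries, with algebraic multiplicity their repetition count

λ = -21 (multiplicity 2), λ = -3/2 (multiplicity 2), λ = 1 (multiplicity 1)


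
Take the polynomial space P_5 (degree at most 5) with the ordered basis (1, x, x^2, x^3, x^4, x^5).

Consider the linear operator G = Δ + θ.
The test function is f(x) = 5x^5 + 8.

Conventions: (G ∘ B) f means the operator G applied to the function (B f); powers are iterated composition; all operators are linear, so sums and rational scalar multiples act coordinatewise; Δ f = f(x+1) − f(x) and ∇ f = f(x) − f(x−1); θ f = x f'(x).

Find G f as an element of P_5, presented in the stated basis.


the image equals g(x) = 25x^5 + 25x^4 + 50x^3 + 50x^2 + 25x + 5

Δ f = 25x^4 + 50x^3 + 50x^2 + 25x + 5
θ f = 25x^5
(Δ + θ) f = 25x^5 + 25x^4 + 50x^3 + 50x^2 + 25x + 5


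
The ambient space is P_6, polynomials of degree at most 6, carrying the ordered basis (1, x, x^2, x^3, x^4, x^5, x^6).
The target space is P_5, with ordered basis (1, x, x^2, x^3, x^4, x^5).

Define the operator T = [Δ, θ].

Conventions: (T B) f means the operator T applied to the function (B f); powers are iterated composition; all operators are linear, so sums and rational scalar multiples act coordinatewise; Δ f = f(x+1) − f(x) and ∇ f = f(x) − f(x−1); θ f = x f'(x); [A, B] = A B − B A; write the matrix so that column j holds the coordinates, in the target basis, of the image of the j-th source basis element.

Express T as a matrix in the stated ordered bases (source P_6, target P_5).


the matrix is [[0, 1, 2, 3, 4, 5, 6]; [0, 0, 2, 6, 12, 20, 30]; [0, 0, 0, 3, 12, 30, 60]; [0, 0, 0, 0, 4, 20, 60]; [0, 0, 0, 0, 0, 5, 30]; [0, 0, 0, 0, 0, 0, 6]] (rows listed top to bottom)

image of 1: 0
image of x: 1
image of x^2: 2x + 2
image of x^3: 3x^2 + 6x + 3
image of x^4: 4x^3 + 12x^2 + 12x + 4
image of x^5: 5x^4 + 20x^3 + 30x^2 + 20x + 5
image of x^6: 6x^5 + 30x^4 + 60x^3 + 60x^2 + 30x + 6
each image's coordinates form column j of the matrix


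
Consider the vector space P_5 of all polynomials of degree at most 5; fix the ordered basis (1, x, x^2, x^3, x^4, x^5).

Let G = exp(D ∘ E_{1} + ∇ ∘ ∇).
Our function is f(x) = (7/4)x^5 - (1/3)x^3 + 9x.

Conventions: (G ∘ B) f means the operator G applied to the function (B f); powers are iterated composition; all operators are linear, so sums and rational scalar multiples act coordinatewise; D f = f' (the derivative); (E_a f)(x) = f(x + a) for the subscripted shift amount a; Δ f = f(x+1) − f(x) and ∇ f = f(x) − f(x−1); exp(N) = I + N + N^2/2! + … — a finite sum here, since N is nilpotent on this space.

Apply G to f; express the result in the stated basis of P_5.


the image equals g(x) = (7/4)x^5 + (35/4)x^4 + (523/6)x^3 + 174x^2 + (2781/4)x + 1046/3

order-1 term: (35/4)x^4 + 70x^3 - (107/2)x^2 + (307/2)x - 135/4
order-2 term: (35/2)x^3 + 210x^2 + 314x - 113/2
order-3 term: (35/2)x^2 + 210x + 2203/6
order-4 term: (35/4)x + 70
order-5 term: 7/4
the series for exp(D ∘ E_{1} + ∇ ∘ ∇) f terminates at order 5
exp(D ∘ E_{1} + ∇ ∘ ∇) f = (7/4)x^5 + (35/4)x^4 + (523/6)x^3 + 174x^2 + (2781/4)x + 1046/3


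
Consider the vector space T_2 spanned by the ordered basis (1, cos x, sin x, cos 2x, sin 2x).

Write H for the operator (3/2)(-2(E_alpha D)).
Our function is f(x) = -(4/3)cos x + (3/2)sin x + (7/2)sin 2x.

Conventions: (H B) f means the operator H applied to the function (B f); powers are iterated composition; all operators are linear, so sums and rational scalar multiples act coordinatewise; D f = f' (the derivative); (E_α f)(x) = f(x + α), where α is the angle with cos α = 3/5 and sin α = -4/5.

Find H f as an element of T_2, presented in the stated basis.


g(x) = (1/2)cos x - 6sin x + (147/25)cos 2x - (504/25)sin 2x

D f = (3/2)cos x + (4/3)sin x + 7cos 2x
E_alpha D f = -(1/6)cos x + 2sin x - (49/25)cos 2x + (168/25)sin 2x
(-2(E_alpha D)) f = (1/3)cos x - 4sin x + (98/25)cos 2x - (336/25)sin 2x
((3/2)(-2(E_alpha D))) f = (1/2)cos x - 6sin x + (147/25)cos 2x - (504/25)sin 2x


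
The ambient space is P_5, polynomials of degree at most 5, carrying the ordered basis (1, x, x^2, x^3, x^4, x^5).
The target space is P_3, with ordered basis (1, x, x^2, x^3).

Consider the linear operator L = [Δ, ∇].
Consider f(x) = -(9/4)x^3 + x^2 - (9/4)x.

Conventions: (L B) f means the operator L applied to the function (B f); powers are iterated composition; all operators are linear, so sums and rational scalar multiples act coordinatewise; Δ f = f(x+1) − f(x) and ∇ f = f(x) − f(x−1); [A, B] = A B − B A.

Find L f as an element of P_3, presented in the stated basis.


the result is g(x) = 0

∇ f = -(27/4)x^2 + (35/4)x - 11/2
Δ ∇ f = -(27/2)x + 2
Δ f = -(27/4)x^2 - (19/4)x - 7/2
∇ Δ f = -(27/2)x + 2
[Δ, ∇] f = 0


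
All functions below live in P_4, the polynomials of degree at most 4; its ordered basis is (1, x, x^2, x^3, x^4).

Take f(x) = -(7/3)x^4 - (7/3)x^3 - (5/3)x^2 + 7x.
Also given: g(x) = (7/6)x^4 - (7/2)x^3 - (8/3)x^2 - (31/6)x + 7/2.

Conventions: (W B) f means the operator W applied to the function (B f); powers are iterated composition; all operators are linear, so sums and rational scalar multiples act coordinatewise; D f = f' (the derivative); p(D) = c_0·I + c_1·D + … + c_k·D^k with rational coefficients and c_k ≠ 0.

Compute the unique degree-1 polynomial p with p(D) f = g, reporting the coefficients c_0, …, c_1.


p(D) = -(1/2)·I + (1/2)·D, i.e. c_0 = -1/2, c_1 = 1/2

D^0 f = -(7/3)x^4 - (7/3)x^3 - (5/3)x^2 + 7x
D^1 f = -(28/3)x^3 - 7x^2 - (10/3)x + 7
matching coefficients of g against c_0 f + c_1 Df + … from the top degree down determines the c_i
solution: c_0 = -1/2, c_1 = 1/2


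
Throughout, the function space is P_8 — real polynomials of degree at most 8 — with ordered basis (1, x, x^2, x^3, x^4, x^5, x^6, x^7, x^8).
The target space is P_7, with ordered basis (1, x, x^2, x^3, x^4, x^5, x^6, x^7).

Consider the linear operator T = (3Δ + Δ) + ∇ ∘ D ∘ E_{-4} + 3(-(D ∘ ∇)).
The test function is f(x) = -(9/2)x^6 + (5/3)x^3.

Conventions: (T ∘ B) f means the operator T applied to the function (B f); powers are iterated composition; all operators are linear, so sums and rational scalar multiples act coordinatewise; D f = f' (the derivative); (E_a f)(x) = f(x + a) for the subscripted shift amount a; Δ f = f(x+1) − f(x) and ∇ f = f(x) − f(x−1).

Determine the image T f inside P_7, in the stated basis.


Δ f = -27x^5 - (135/2)x^4 - 90x^3 - (125/2)x^2 - 22x - 17/6
(3Δ) f = -81x^5 - (405/2)x^4 - 270x^3 - (375/2)x^2 - 66x - 17/2
Δ f = -27x^5 - (135/2)x^4 - 90x^3 - (125/2)x^2 - 22x - 17/6
(3Δ + Δ) f = -108x^5 - 270x^4 - 360x^3 - 250x^2 - 88x - 34/3
E_{-4} f = -(9/2)x^6 + 108x^5 - 1080x^4 + (17285/3)x^3 - 17300x^2 + 27728x - 55616/3
D E_{-4} f = -27x^5 + 540x^4 - 4320x^3 + 17285x^2 - 34600x + 27728
∇ D E_{-4} f = -135x^4 + 2430x^3 - 16470x^2 + 49825x - 56772
∇ f = -27x^5 + (135/2)x^4 - 90x^3 + (145/2)x^2 - 32x + 37/6
D ∇ f = -135x^4 + 270x^3 - 270x^2 + 145x - 32
(-(D ∘ ∇)) f = 135x^4 - 270x^3 + 270x^2 - 145x + 32
(3(-(D ∘ ∇))) f = 405x^4 - 810x^3 + 810x^2 - 435x + 96
((3Δ + Δ) + ∇ ∘ D ∘ E_{-4} + 3(-(D ∘ ∇))) f = -108x^5 + 1260x^3 - 15910x^2 + 49302x - 170062/3

g(x) = -108x^5 + 1260x^3 - 15910x^2 + 49302x - 170062/3


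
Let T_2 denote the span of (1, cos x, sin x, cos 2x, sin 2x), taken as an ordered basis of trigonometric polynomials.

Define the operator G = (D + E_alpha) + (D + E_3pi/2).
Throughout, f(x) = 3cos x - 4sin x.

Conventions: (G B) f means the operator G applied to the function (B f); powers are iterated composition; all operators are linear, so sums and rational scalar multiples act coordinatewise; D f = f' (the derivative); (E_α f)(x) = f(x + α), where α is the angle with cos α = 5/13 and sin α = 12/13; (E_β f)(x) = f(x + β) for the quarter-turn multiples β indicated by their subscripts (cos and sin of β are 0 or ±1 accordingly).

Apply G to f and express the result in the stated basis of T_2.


D f = -4cos x - 3sin x
E_alpha f = -(33/13)cos x - (56/13)sin x
(D + E_alpha) f = -(85/13)cos x - (95/13)sin x
D f = -4cos x - 3sin x
E_3pi/2 f = 4cos x + 3sin x
(D + E_3pi/2) f = 0
((D + E_alpha) + (D + E_3pi/2)) f = -(85/13)cos x - (95/13)sin x

the image equals g(x) = -(85/13)cos x - (95/13)sin x


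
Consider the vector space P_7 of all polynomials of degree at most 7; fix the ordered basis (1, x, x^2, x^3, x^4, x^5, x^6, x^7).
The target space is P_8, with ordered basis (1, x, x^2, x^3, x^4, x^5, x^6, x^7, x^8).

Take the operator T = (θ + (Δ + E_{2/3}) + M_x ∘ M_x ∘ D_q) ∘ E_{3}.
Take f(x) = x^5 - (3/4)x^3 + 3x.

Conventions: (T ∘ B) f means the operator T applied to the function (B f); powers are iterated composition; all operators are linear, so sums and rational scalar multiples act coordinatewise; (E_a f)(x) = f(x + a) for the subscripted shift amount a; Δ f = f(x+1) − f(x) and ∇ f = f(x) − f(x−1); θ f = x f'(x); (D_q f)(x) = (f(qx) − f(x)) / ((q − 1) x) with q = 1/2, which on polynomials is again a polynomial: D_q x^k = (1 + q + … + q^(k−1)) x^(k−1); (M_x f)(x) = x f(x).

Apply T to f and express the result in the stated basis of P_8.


g(x) = (31/16)x^6 + (273/8)x^5 + (11497/48)x^4 + (62375/72)x^3 + (190805/108)x^2 + (688019/324)x + 677017/486

E_{3} f = x^5 + 15x^4 + (357/4)x^3 + (1053/4)x^2 + (1551/4)x + 927/4
θ E_{3} f = 5x^5 + 60x^4 + (1071/4)x^3 + (1053/2)x^2 + (1551/4)x
Δ E_{3} f = 5x^4 + 70x^3 + (1471/4)x^2 + (3437/4)x + 3025/4
E_{2/3} E_{3} f = x^5 + (55/3)x^4 + (4813/36)x^3 + (52349/108)x^2 + (283991/324)x + 618959/972
(Δ + E_{2/3}) E_{3} f = x^5 + (70/3)x^4 + (7333/36)x^3 + (46033/54)x^2 + (140597/81)x + 677017/486
D_q E_{3} f = (31/16)x^4 + (225/8)x^3 + (2499/16)x^2 + (3159/8)x + 1551/4
M_x D_q E_{3} f = (31/16)x^5 + (225/8)x^4 + (2499/16)x^3 + (3159/8)x^2 + (1551/4)x
M_x M_x D_q E_{3} f = (31/16)x^6 + (225/8)x^5 + (2499/16)x^4 + (3159/8)x^3 + (1551/4)x^2
(θ + (Δ + E_{2/3}) + M_x ∘ M_x ∘ D_q) E_{3} f = (31/16)x^6 + (273/8)x^5 + (11497/48)x^4 + (62375/72)x^3 + (190805/108)x^2 + (688019/324)x + 677017/486


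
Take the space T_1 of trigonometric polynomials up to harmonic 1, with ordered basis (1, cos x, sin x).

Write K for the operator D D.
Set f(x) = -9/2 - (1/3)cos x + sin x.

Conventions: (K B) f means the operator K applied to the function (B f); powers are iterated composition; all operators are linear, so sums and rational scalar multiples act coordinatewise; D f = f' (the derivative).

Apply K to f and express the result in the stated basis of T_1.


D f = cos x + (1/3)sin x
D D f = (1/3)cos x - sin x

the result is g(x) = (1/3)cos x - sin x


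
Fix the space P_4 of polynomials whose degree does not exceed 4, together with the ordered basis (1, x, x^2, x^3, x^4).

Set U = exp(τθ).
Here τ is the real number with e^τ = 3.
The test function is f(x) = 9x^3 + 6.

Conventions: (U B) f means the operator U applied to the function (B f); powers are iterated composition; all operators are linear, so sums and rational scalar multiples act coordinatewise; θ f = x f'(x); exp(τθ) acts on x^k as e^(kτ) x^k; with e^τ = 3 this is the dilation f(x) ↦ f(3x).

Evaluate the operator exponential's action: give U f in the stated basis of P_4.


the image equals g(x) = 243x^3 + 6

exp(τθ) x^k = e^(kτ) x^k; with e^τ = 3 this sends x^k to 3^k x^k
x^3 ↦ 27 x^3
applying this coordinatewise to f: exp(τθ) f = 243x^3 + 6


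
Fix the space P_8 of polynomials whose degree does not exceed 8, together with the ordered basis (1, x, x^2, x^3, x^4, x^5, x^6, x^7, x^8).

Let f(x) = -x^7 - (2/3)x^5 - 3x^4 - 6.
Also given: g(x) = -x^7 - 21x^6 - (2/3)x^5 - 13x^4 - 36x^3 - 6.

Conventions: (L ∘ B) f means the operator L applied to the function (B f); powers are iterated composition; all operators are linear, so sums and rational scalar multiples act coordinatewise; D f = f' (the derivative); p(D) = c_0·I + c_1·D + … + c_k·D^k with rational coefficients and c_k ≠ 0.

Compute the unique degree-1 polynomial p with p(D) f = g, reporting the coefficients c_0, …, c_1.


c_0 = 1, c_1 = 3

D^0 f = -x^7 - (2/3)x^5 - 3x^4 - 6
D^1 f = -7x^6 - (10/3)x^4 - 12x^3
matching coefficients of g against c_0 f + c_1 Df + … from the top degree down determines the c_i
solution: c_0 = 1, c_1 = 3


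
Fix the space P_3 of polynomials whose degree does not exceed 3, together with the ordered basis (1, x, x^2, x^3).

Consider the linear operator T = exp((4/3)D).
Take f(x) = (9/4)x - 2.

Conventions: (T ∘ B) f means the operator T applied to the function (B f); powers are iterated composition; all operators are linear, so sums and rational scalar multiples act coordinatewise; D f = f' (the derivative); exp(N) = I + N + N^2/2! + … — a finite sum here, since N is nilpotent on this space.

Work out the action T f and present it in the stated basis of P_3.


order-1 term: 3
the series for exp((4/3)D) f terminates at order 1
exp((4/3)D) f = (9/4)x + 1

g(x) = (9/4)x + 1


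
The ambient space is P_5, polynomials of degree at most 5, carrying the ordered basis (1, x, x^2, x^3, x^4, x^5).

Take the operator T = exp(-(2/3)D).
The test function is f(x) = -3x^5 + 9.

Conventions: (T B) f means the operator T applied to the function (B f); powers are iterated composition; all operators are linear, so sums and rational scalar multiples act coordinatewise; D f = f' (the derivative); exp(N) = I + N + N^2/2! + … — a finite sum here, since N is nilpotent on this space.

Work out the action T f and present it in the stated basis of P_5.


order-1 term: 10x^4
order-2 term: -(40/3)x^3
order-3 term: (80/9)x^2
order-4 term: -(80/27)x
order-5 term: 32/81
the series for exp(-(2/3)D) f terminates at order 5
exp(-(2/3)D) f = -3x^5 + 10x^4 - (40/3)x^3 + (80/9)x^2 - (80/27)x + 761/81

the result is g(x) = -3x^5 + 10x^4 - (40/3)x^3 + (80/9)x^2 - (80/27)x + 761/81


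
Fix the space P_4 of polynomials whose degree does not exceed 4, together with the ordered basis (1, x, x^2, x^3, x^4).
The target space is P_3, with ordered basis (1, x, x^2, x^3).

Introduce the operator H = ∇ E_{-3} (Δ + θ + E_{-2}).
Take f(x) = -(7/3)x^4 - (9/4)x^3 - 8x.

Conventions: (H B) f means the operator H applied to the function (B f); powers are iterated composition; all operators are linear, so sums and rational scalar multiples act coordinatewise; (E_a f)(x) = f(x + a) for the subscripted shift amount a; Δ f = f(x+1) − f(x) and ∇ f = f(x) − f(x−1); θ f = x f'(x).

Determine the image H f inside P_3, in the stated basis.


Δ f = -(28/3)x^3 - (83/4)x^2 - (193/12)x - 151/12
θ f = -(28/3)x^4 - (27/4)x^3 - 8x
E_{-2} f = -(7/3)x^4 + (197/12)x^3 - (85/2)x^2 + (119/3)x - 10/3
(Δ + θ + E_{-2}) f = -(35/3)x^4 + (1/3)x^3 - (253/4)x^2 + (187/12)x - 191/12
E_{-3} (Δ + θ + E_{-2}) f = -(35/3)x^4 + (421/3)x^3 - (2785/4)x^2 + (19969/12)x - 19031/12
∇ E_{-3} (Δ + θ + E_{-2}) f = -(140/3)x^3 + 491x^2 - (11161/6)x + 7537/3

the image equals g(x) = -(140/3)x^3 + 491x^2 - (11161/6)x + 7537/3


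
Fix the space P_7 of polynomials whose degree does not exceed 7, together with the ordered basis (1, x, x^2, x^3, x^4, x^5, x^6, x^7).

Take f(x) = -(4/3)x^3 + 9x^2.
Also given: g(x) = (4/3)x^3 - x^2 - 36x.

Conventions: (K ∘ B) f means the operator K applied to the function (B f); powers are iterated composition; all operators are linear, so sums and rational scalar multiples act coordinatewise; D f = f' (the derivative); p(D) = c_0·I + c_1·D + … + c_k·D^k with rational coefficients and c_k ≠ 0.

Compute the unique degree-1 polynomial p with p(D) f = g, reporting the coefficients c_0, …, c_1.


c_0 = -1, c_1 = -2

D^0 f = -(4/3)x^3 + 9x^2
D^1 f = -4x^2 + 18x
matching coefficients of g against c_0 f + c_1 Df + … from the top degree down determines the c_i
solution: c_0 = -1, c_1 = -2


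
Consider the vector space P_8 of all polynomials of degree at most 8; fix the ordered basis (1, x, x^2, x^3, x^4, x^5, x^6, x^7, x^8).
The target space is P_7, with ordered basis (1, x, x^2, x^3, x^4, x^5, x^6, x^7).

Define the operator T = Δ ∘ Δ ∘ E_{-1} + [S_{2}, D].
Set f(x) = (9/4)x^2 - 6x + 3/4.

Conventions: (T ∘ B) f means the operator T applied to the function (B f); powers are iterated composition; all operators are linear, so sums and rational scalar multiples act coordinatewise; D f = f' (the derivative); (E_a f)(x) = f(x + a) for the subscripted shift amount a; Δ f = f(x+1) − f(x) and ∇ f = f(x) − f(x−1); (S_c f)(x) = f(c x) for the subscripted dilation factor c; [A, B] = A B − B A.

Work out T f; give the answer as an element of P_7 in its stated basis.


g(x) = -9x + 21/2

E_{-1} f = (9/4)x^2 - (21/2)x + 9
Δ E_{-1} f = (9/2)x - 33/4
Δ Δ E_{-1} f = 9/2
D f = (9/2)x - 6
S_{2} D f = 9x - 6
S_{2} f = 9x^2 - 12x + 3/4
D S_{2} f = 18x - 12
[S_{2}, D] f = -9x + 6
(Δ ∘ Δ ∘ E_{-1} + [S_{2}, D]) f = -9x + 21/2


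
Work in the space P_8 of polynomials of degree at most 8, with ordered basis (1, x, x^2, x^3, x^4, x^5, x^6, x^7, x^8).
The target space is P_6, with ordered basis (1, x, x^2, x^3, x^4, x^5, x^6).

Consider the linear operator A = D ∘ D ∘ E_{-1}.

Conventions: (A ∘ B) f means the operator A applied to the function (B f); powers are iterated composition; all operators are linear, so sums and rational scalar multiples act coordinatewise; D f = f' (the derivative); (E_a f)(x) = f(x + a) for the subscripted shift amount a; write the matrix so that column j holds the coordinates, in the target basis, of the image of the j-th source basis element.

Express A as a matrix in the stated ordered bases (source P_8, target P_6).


image of 1: 0
image of x: 0
image of x^2: 2
image of x^3: 6x - 6
image of x^4: 12x^2 - 24x + 12
image of x^5: 20x^3 - 60x^2 + 60x - 20
image of x^6: 30x^4 - 120x^3 + 180x^2 - 120x + 30
image of x^7: 42x^5 - 210x^4 + 420x^3 - 420x^2 + 210x - 42
image of x^8: 56x^6 - 336x^5 + 840x^4 - 1120x^3 + 840x^2 - 336x + 56
each image's coordinates form column j of the matrix

the matrix is [[0, 0, 2, -6, 12, -20, 30, -42, 56]; [0, 0, 0, 6, -24, 60, -120, 210, -336]; [0, 0, 0, 0, 12, -60, 180, -420, 840]; [0, 0, 0, 0, 0, 20, -120, 420, -1120]; [0, 0, 0, 0, 0, 0, 30, -210, 840]; [0, 0, 0, 0, 0, 0, 0, 42, -336]; [0, 0, 0, 0, 0, 0, 0, 0, 56]] (rows listed top to bottom)


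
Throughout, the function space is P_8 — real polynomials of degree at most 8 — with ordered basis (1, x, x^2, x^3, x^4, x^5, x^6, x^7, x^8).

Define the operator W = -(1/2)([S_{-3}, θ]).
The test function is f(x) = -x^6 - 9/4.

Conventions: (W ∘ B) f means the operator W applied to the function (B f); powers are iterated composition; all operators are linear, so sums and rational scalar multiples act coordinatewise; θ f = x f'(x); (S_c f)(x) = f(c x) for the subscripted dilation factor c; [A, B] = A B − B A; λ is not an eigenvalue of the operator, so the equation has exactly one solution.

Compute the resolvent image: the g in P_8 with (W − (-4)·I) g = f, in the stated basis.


write g with unknown coordinates in the stated basis and equate coefficients in (W − (-4)·I) g = f
solving from the highest basis element down gives g = -(1/4)x^6 - 9/16
check: W g = 0
so W g − (-4)·g = -x^6 - 9/4 = f ✓

the image equals g(x) = -(1/4)x^6 - 9/16


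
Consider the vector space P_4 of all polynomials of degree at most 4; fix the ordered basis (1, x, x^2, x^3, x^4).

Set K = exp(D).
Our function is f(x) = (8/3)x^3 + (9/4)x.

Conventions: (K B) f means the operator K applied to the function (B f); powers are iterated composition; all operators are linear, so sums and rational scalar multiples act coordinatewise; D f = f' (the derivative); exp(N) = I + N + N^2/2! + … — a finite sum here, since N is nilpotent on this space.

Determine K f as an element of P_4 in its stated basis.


order-1 term: 8x^2 + 9/4
order-2 term: 8x
order-3 term: 8/3
the series for exp(D) f terminates at order 3
exp(D) f = (8/3)x^3 + 8x^2 + (41/4)x + 59/12

g(x) = (8/3)x^3 + 8x^2 + (41/4)x + 59/12


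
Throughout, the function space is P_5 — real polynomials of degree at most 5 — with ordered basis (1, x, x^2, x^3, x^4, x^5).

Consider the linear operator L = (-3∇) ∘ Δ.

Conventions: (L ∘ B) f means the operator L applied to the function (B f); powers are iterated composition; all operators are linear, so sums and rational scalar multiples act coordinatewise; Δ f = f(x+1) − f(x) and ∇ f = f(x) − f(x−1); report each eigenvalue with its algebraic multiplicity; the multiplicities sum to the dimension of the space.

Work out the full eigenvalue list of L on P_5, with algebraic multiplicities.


image of 1: 0
image of x: 0
image of x^2: -6
image of x^3: -18x
image of x^4: -36x^2 - 6
image of x^5: -60x^3 - 30x
the matrix is upper triangular; its diagonal is (0, 0, 0, 0, 0, 0)
for a triangular matrix the eigenvalues are the diagonal entries, with algebraic multiplicity their repetition count

λ = 0 (multiplicity 6)


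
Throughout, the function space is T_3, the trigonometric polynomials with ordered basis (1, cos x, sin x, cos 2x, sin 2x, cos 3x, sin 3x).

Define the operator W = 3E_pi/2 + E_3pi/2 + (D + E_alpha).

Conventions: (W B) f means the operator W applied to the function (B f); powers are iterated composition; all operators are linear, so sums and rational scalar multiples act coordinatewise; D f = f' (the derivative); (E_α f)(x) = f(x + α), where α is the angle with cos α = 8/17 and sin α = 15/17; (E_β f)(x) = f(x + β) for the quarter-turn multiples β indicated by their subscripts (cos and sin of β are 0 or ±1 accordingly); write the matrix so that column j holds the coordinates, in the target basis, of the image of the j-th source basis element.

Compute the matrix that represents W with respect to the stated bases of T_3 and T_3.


image of 1: 5
image of cos x: (8/17)cos x - (66/17)sin x
image of sin x: (66/17)cos x + (8/17)sin x
image of cos 2x: -(1317/289)cos 2x - (818/289)sin 2x
image of sin 2x: (818/289)cos 2x - (1317/289)sin 2x
image of cos 3x: -(4888/4913)cos 3x - (4418/4913)sin 3x
image of sin 3x: (4418/4913)cos 3x - (4888/4913)sin 3x
each image's coordinates form column j of the matrix

the matrix is [[5, 0, 0, 0, 0, 0, 0]; [0, 8/17, 66/17, 0, 0, 0, 0]; [0, -66/17, 8/17, 0, 0, 0, 0]; [0, 0, 0, -1317/289, 818/289, 0, 0]; [0, 0, 0, -818/289, -1317/289, 0, 0]; [0, 0, 0, 0, 0, -4888/4913, 4418/4913]; [0, 0, 0, 0, 0, -4418/4913, -4888/4913]] (rows listed top to bottom)


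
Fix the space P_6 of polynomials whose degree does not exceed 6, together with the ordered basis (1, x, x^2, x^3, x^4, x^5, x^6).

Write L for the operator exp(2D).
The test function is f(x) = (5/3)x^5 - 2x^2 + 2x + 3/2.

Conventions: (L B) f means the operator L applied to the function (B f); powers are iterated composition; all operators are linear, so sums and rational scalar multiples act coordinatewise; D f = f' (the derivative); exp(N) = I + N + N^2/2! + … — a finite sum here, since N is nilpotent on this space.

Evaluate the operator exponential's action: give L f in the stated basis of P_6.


the image equals g(x) = (5/3)x^5 + (50/3)x^4 + (200/3)x^3 + (394/3)x^2 + (382/3)x + 305/6

order-1 term: (50/3)x^4 - 8x + 4
order-2 term: (200/3)x^3 - 8
order-3 term: (400/3)x^2
order-4 term: (400/3)x
order-5 term: 160/3
the series for exp(2D) f terminates at order 5
exp(2D) f = (5/3)x^5 + (50/3)x^4 + (200/3)x^3 + (394/3)x^2 + (382/3)x + 305/6


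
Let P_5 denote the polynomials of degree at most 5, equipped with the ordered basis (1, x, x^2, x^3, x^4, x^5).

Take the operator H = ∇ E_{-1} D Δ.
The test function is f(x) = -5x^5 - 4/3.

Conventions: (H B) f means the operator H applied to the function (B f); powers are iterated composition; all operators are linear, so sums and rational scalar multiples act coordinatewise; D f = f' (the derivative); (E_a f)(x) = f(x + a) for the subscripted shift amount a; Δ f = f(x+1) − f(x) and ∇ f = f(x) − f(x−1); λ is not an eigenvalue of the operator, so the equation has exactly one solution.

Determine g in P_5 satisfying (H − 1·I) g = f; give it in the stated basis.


g(x) = 5x^5 + 300x^2 - 600x + 1054/3

write g with unknown coordinates in the stated basis and equate coefficients in (H − 1·I) g = f
solving from the highest basis element down gives g = 5x^5 + 300x^2 - 600x + 1054/3
check: H g = 300x^2 - 600x + 350
so H g − 1·g = -5x^5 - 4/3 = f ✓


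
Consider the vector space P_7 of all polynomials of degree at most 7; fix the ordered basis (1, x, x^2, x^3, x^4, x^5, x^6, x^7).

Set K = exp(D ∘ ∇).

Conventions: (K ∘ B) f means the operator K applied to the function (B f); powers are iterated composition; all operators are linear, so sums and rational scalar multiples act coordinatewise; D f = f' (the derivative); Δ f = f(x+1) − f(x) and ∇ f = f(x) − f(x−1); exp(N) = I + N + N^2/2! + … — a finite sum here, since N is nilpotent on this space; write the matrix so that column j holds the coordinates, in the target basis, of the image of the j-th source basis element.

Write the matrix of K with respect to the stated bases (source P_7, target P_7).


image of 1: 1
image of x: x
image of x^2: x^2 + 2
image of x^3: x^3 + 6x - 3
image of x^4: x^4 + 12x^2 - 12x + 16
image of x^5: x^5 + 20x^3 - 30x^2 + 80x - 65
image of x^6: x^6 + 30x^4 - 60x^3 + 240x^2 - 390x + 336
image of x^7: x^7 + 42x^5 - 105x^4 + 560x^3 - 1365x^2 + 2352x - 1897
each image's coordinates form column j of the matrix

the matrix is [[1, 0, 2, -3, 16, -65, 336, -1897]; [0, 1, 0, 6, -12, 80, -390, 2352]; [0, 0, 1, 0, 12, -30, 240, -1365]; [0, 0, 0, 1, 0, 20, -60, 560]; [0, 0, 0, 0, 1, 0, 30, -105]; [0, 0, 0, 0, 0, 1, 0, 42]; [0, 0, 0, 0, 0, 0, 1, 0]; [0, 0, 0, 0, 0, 0, 0, 1]] (rows listed top to bottom)


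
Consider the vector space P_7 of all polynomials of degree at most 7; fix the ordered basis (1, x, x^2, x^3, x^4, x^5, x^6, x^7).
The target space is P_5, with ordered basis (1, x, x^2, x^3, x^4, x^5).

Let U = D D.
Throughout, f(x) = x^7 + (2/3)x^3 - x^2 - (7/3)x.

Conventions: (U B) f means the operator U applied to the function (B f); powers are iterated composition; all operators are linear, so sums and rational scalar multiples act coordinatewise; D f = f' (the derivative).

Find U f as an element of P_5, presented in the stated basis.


g(x) = 42x^5 + 4x - 2

D f = 7x^6 + 2x^2 - 2x - 7/3
D D f = 42x^5 + 4x - 2


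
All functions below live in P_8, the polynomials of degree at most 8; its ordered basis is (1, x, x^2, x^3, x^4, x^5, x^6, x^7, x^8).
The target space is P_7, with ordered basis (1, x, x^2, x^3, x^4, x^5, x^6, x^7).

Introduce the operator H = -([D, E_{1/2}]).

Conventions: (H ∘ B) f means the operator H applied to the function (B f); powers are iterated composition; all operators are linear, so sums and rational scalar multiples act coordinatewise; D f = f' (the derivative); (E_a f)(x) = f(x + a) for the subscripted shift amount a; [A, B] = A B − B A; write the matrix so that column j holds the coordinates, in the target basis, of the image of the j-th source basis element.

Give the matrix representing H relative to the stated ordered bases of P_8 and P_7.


image of 1: 0
image of x: 0
image of x^2: 0
image of x^3: 0
image of x^4: 0
image of x^5: 0
image of x^6: 0
image of x^7: 0
image of x^8: 0
each image's coordinates form column j of the matrix

the matrix is [[0, 0, 0, 0, 0, 0, 0, 0, 0]; [0, 0, 0, 0, 0, 0, 0, 0, 0]; [0, 0, 0, 0, 0, 0, 0, 0, 0]; [0, 0, 0, 0, 0, 0, 0, 0, 0]; [0, 0, 0, 0, 0, 0, 0, 0, 0]; [0, 0, 0, 0, 0, 0, 0, 0, 0]; [0, 0, 0, 0, 0, 0, 0, 0, 0]; [0, 0, 0, 0, 0, 0, 0, 0, 0]] (rows listed top to bottom)


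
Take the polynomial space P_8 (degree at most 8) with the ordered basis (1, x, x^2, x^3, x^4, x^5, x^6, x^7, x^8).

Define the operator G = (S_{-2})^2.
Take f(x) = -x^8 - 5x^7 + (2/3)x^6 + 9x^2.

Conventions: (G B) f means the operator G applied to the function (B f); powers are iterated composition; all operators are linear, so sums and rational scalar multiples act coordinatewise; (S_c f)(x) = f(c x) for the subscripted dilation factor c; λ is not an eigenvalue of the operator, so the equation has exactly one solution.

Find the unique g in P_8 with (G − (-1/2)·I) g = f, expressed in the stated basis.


write g with unknown coordinates in the stated basis and equate coefficients in (G − (-1/2)·I) g = f
solving from the highest basis element down gives g = -(2/131073)x^8 - (10/32769)x^7 + (4/24579)x^6 + (6/11)x^2
check: G g = -(131072/131073)x^8 - (163840/32769)x^7 + (16384/24579)x^6 + (96/11)x^2
so G g − (-1/2)·g = -x^8 - 5x^7 + (2/3)x^6 + 9x^2 = f ✓

the result is g(x) = -(2/131073)x^8 - (10/32769)x^7 + (4/24579)x^6 + (6/11)x^2


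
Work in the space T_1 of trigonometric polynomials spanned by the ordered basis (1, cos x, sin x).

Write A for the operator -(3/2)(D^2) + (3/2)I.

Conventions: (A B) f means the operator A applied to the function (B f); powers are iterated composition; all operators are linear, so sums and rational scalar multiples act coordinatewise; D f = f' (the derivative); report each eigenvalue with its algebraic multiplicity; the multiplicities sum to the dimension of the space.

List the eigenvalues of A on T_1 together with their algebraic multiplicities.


image of 1: 3/2
image of cos x: 3cos x
image of sin x: 3sin x
the matrix is diagonal; its diagonal is (3/2, 3, 3)
for a triangular matrix the eigenvalues are the diagonal entries, with algebraic multiplicity their repetition count

λ = 3/2 (multiplicity 1), λ = 3 (multiplicity 2)


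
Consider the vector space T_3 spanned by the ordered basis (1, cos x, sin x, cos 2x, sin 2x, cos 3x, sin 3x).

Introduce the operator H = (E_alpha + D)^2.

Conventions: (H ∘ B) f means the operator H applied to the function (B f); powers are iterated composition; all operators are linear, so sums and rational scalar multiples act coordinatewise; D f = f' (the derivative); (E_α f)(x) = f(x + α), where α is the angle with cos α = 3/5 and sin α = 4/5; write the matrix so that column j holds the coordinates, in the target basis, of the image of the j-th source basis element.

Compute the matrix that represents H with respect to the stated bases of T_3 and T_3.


image of 1: 1
image of cos x: -(72/25)cos x - (54/25)sin x
image of sin x: (54/25)cos x - (72/25)sin x
image of cos 2x: -(5427/625)cos 2x + (1036/625)sin 2x
image of sin 2x: -(1036/625)cos 2x - (5427/625)sin 2x
image of cos 3x: -(161872/15625)cos 3x + (98046/15625)sin 3x
image of sin 3x: -(98046/15625)cos 3x - (161872/15625)sin 3x
each image's coordinates form column j of the matrix

the matrix is [[1, 0, 0, 0, 0, 0, 0]; [0, -72/25, 54/25, 0, 0, 0, 0]; [0, -54/25, -72/25, 0, 0, 0, 0]; [0, 0, 0, -5427/625, -1036/625, 0, 0]; [0, 0, 0, 1036/625, -5427/625, 0, 0]; [0, 0, 0, 0, 0, -161872/15625, -98046/15625]; [0, 0, 0, 0, 0, 98046/15625, -161872/15625]] (rows listed top to bottom)


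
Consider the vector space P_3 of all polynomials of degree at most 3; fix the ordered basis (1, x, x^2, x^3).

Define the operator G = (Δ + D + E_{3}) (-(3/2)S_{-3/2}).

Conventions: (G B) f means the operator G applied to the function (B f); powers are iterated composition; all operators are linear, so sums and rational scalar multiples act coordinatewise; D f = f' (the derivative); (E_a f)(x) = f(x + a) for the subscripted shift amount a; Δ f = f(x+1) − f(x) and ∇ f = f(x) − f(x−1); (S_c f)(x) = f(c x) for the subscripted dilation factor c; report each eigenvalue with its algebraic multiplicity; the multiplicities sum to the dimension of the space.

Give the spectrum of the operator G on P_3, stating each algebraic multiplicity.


λ = -27/8 (multiplicity 1), λ = -3/2 (multiplicity 1), λ = 9/4 (multiplicity 1), λ = 81/16 (multiplicity 1)

image of 1: -3/2
image of x: (9/4)x + 45/4
image of x^2: -(27/8)x^2 - (135/4)x - 135/4
image of x^3: (81/16)x^3 + (1215/16)x^2 + (1215/8)x + 567/4
the matrix is upper triangular; its diagonal is (-3/2, 9/4, -27/8, 81/16)
for a triangular matrix the eigenvalues are the diagonal entries, with algebraic multiplicity their repetition count


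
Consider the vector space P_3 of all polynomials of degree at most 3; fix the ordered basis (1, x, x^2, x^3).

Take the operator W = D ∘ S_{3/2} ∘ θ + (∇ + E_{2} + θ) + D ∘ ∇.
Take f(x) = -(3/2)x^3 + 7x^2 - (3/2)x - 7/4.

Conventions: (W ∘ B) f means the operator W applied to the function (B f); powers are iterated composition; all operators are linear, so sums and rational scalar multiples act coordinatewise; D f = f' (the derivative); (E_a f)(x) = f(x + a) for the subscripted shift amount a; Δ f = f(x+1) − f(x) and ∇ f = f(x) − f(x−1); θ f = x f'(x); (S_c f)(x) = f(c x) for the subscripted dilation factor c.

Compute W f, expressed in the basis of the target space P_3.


θ f = -(9/2)x^3 + 14x^2 - (3/2)x
S_{3/2} θ f = -(243/16)x^3 + (63/2)x^2 - (9/4)x
D S_{3/2} θ f = -(729/16)x^2 + 63x - 9/4
∇ f = -(9/2)x^2 + (37/2)x - 10
E_{2} f = -(3/2)x^3 - 2x^2 + (17/2)x + 45/4
θ f = -(9/2)x^3 + 14x^2 - (3/2)x
(∇ + E_{2} + θ) f = -6x^3 + (15/2)x^2 + (51/2)x + 5/4
∇ f = -(9/2)x^2 + (37/2)x - 10
D ∇ f = -9x + 37/2
(D ∘ S_{3/2} ∘ θ + (∇ + E_{2} + θ) + D ∘ ∇) f = -6x^3 - (609/16)x^2 + (159/2)x + 35/2

g(x) = -6x^3 - (609/16)x^2 + (159/2)x + 35/2


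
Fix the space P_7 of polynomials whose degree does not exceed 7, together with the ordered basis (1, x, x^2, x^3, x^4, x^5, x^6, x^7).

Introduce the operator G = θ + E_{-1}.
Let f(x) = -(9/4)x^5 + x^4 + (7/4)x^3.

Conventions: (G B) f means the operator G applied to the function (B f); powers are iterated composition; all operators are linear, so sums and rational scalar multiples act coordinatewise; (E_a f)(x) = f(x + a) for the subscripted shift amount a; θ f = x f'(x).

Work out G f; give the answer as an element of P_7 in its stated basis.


θ f = -(45/4)x^5 + 4x^4 + (21/4)x^3
E_{-1} f = -(9/4)x^5 + (49/4)x^4 - (99/4)x^3 + (93/4)x^2 - 10x + 3/2
(θ + E_{-1}) f = -(27/2)x^5 + (65/4)x^4 - (39/2)x^3 + (93/4)x^2 - 10x + 3/2

the image equals g(x) = -(27/2)x^5 + (65/4)x^4 - (39/2)x^3 + (93/4)x^2 - 10x + 3/2


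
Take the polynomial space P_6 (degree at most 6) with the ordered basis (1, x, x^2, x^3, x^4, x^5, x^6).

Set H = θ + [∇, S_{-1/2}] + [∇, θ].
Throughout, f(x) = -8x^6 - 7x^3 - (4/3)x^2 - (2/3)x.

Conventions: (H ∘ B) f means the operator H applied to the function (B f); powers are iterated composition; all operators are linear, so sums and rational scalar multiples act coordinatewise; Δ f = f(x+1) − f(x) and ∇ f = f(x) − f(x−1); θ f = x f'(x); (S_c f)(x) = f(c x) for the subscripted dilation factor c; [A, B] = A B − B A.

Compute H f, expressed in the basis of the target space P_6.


g(x) = -48x^6 - (201/4)x^5 + (1875/8)x^4 - (1047/2)x^3 + (5233/12)x^2 - (5285/24)x + 29

θ f = -48x^6 - 21x^3 - (8/3)x^2 - (2/3)x
S_{-1/2} f = -(1/8)x^6 + (7/8)x^3 - (1/3)x^2 + (1/3)x
∇ S_{-1/2} f = -(3/4)x^5 + (15/8)x^4 - (5/2)x^3 + (9/2)x^2 - (97/24)x + 5/3
∇ f = -48x^5 + 120x^4 - 160x^3 + 99x^2 - (89/3)x + 5/3
S_{-1/2} ∇ f = (3/2)x^5 + (15/2)x^4 + 20x^3 + (99/4)x^2 + (89/6)x + 5/3
[∇, S_{-1/2}] f = -(9/4)x^5 - (45/8)x^4 - (45/2)x^3 - (81/4)x^2 - (151/8)x
θ f = -48x^6 - 21x^3 - (8/3)x^2 - (2/3)x
∇ θ f = -288x^5 + 720x^4 - 960x^3 + 657x^2 - (691/3)x + 29
∇ f = -48x^5 + 120x^4 - 160x^3 + 99x^2 - (89/3)x + 5/3
θ ∇ f = -240x^5 + 480x^4 - 480x^3 + 198x^2 - (89/3)x
[∇, θ] f = -48x^5 + 240x^4 - 480x^3 + 459x^2 - (602/3)x + 29
(θ + [∇, S_{-1/2}] + [∇, θ]) f = -48x^6 - (201/4)x^5 + (1875/8)x^4 - (1047/2)x^3 + (5233/12)x^2 - (5285/24)x + 29


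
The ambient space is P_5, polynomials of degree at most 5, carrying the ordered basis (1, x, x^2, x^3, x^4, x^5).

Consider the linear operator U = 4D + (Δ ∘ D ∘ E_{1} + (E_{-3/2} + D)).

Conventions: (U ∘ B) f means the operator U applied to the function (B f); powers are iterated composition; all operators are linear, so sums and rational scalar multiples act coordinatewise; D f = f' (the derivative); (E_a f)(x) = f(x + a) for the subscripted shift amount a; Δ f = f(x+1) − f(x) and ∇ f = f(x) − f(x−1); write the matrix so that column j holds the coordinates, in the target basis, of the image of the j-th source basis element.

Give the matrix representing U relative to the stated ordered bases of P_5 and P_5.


the matrix is [[1, 7/2, 17/4, 45/8, 529/16, 2157/32]; [0, 1, 7, 51/4, 45/2, 2645/16]; [0, 0, 1, 21/2, 51/2, 225/4]; [0, 0, 0, 1, 14, 85/2]; [0, 0, 0, 0, 1, 35/2]; [0, 0, 0, 0, 0, 1]] (rows listed top to bottom)

image of 1: 1
image of x: x + 7/2
image of x^2: x^2 + 7x + 17/4
image of x^3: x^3 + (21/2)x^2 + (51/4)x + 45/8
image of x^4: x^4 + 14x^3 + (51/2)x^2 + (45/2)x + 529/16
image of x^5: x^5 + (35/2)x^4 + (85/2)x^3 + (225/4)x^2 + (2645/16)x + 2157/32
each image's coordinates form column j of the matrix


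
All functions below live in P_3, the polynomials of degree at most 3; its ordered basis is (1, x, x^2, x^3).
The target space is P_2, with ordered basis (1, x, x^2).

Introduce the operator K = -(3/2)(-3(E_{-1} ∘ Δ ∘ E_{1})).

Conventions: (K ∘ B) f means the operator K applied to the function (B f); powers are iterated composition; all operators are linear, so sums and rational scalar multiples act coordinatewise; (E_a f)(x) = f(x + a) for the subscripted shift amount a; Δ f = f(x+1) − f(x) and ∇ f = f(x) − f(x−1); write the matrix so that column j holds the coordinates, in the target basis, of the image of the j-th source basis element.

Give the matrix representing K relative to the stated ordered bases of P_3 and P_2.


image of 1: 0
image of x: 9/2
image of x^2: 9x + 9/2
image of x^3: (27/2)x^2 + (27/2)x + 9/2
each image's coordinates form column j of the matrix

the matrix is [[0, 9/2, 9/2, 9/2]; [0, 0, 9, 27/2]; [0, 0, 0, 27/2]] (rows listed top to bottom)


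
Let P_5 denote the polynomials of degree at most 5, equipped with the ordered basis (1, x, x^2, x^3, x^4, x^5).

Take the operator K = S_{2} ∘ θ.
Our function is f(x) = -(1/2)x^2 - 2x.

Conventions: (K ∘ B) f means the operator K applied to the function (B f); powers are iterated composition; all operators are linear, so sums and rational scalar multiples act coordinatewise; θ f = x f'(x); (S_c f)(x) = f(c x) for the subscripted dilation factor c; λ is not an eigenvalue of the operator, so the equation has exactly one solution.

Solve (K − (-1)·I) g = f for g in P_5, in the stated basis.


write g with unknown coordinates in the stated basis and equate coefficients in (K − (-1)·I) g = f
solving from the highest basis element down gives g = -(1/18)x^2 - (2/3)x
check: K g = -(4/9)x^2 - (4/3)x
so K g − (-1)·g = -(1/2)x^2 - 2x = f ✓

the image equals g(x) = -(1/18)x^2 - (2/3)x


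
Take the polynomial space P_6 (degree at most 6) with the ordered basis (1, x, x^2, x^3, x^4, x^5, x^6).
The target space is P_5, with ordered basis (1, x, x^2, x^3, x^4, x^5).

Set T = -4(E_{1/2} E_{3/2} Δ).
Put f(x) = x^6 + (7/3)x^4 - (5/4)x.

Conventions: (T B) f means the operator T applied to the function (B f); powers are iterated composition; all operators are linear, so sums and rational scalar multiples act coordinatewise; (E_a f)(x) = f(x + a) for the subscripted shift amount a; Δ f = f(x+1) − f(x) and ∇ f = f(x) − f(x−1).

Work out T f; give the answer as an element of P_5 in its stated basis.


Δ f = 6x^5 + 15x^4 + (88/3)x^3 + 29x^2 + (46/3)x + 25/12
E_{3/2} Δ f = 6x^5 + 60x^4 + (763/3)x^3 + 566x^2 + (15713/24)x + 1865/6
E_{1/2} E_{3/2} Δ f = 6x^5 + 75x^4 + (1168/3)x^3 + 1045x^2 + (4330/3)x + 9785/12
(-4(E_{1/2} E_{3/2} Δ)) f = -24x^5 - 300x^4 - (4672/3)x^3 - 4180x^2 - (17320/3)x - 9785/3

g(x) = -24x^5 - 300x^4 - (4672/3)x^3 - 4180x^2 - (17320/3)x - 9785/3
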